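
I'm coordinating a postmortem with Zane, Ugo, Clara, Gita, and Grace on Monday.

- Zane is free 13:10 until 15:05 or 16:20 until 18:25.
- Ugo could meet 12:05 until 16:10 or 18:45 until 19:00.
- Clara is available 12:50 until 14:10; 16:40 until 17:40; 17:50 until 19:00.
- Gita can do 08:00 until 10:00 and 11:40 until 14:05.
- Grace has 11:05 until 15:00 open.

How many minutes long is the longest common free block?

Zane ∩ Ugo: 13:10-15:05.
Zane ∩ Ugo ∩ Clara: 13:10-14:10.
Zane ∩ Ugo ∩ Clara ∩ Gita: 13:10-14:05.
Zane ∩ Ugo ∩ Clara ∩ Gita ∩ Grace: 13:10-14:05.
The longest is 13:10-14:05 at 55 minutes.

55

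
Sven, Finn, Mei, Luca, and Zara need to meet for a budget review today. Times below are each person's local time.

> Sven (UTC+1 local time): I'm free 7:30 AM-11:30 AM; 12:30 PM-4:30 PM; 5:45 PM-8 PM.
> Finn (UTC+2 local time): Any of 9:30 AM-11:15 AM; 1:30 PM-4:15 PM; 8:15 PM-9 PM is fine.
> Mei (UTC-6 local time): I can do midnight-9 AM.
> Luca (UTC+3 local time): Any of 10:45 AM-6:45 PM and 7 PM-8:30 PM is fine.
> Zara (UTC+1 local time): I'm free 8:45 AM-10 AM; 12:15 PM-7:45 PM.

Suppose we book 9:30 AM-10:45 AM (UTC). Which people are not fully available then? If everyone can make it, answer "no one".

Finn, Sven, Zara

Sven in UTC: 06:30-10:30, 11:30-15:30, 16:45-19:00 (subtract 1h to convert from UTC+1).
Finn in UTC: 07:30-09:15, 11:30-14:15, 18:15-19:00 (subtract 2h to convert from UTC+2).
Mei in UTC: 06:00-15:00 (add 6h to convert from UTC-6).
Luca in UTC: 07:45-15:45, 16:00-17:30 (subtract 3h to convert from UTC+3).
Zara in UTC: 07:45-09:00, 11:15-18:45 (subtract 1h to convert from UTC+1).
Sven: not fully free for 09:30-10:45. Finn: not fully free for 09:30-10:45. Mei: free for 09:30-10:45. Luca: free for 09:30-10:45. Zara: not fully free for 09:30-10:45.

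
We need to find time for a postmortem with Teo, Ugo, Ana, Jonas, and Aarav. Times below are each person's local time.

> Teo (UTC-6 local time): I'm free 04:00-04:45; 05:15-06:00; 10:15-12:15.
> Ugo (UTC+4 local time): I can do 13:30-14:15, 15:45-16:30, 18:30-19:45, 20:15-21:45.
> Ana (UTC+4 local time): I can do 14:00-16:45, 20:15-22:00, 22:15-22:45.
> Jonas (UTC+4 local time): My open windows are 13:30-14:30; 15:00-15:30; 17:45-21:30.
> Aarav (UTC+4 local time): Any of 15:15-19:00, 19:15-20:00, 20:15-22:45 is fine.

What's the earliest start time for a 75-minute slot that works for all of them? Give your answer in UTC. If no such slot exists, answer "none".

Teo in UTC: 10:00-10:45, 11:15-12:00, 16:15-18:15 (add 6h to convert from UTC-6).
Ugo in UTC: 09:30-10:15, 11:45-12:30, 14:30-15:45, 16:15-17:45 (subtract 4h to convert from UTC+4).
Ana in UTC: 10:00-12:45, 16:15-18:00, 18:15-18:45 (subtract 4h to convert from UTC+4).
Jonas in UTC: 09:30-10:30, 11:00-11:30, 13:45-17:30 (subtract 4h to convert from UTC+4).
Aarav in UTC: 11:15-15:00, 15:15-16:00, 16:15-18:45 (subtract 4h to convert from UTC+4).
Teo ∩ Ugo: 10:00-10:15, 11:45-12:00, 16:15-17:45.
Teo ∩ Ugo ∩ Ana: 10:00-10:15, 11:45-12:00, 16:15-17:45.
Teo ∩ Ugo ∩ Ana ∩ Jonas: 10:00-10:15, 16:15-17:30.
Teo ∩ Ugo ∩ Ana ∩ Jonas ∩ Aarav: 16:15-17:30.
The first common window of at least 75 minutes is 16:15-17:30, so the earliest start is 16:15.

16:15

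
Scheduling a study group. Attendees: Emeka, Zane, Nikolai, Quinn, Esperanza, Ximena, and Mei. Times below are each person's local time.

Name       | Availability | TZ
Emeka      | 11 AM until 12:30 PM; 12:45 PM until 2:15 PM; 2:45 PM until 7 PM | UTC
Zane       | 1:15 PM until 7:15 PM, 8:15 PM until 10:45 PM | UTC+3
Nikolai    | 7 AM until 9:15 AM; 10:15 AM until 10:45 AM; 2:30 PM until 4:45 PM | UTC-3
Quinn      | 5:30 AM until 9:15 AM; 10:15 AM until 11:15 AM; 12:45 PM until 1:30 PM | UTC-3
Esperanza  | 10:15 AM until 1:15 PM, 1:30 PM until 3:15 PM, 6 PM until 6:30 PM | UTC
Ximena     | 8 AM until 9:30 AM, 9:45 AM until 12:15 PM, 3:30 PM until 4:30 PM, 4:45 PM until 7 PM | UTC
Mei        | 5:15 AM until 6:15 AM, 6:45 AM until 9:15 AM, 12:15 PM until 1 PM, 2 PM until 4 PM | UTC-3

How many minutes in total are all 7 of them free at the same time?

Emeka in UTC: 11:00-12:30, 12:45-14:15, 14:45-19:00.
Zane in UTC: 10:15-16:15, 17:15-19:45 (subtract 3h to convert from UTC+3).
Nikolai in UTC: 10:00-12:15, 13:15-13:45, 17:30-19:45 (add 3h to convert from UTC-3).
Quinn in UTC: 08:30-12:15, 13:15-14:15, 15:45-16:30 (add 3h to convert from UTC-3).
Esperanza in UTC: 10:15-13:15, 13:30-15:15, 18:00-18:30.
Ximena in UTC: 08:00-09:30, 09:45-12:15, 15:30-16:30, 16:45-19:00.
Mei in UTC: 08:15-09:15, 09:45-12:15, 15:15-16:00, 17:00-19:00 (add 3h to convert from UTC-3).
Emeka ∩ Zane: 11:00-12:30, 12:45-14:15, 14:45-16:15, 17:15-19:00.
Emeka ∩ Zane ∩ Nikolai: 11:00-12:15, 13:15-13:45, 17:30-19:00.
Emeka ∩ Zane ∩ Nikolai ∩ Quinn: 11:00-12:15, 13:15-13:45.
Emeka ∩ Zane ∩ Nikolai ∩ Quinn ∩ Esperanza: 11:00-12:15, 13:30-13:45.
Emeka ∩ Zane ∩ Nikolai ∩ Quinn ∩ Esperanza ∩ Ximena: 11:00-12:15.
Emeka ∩ Zane ∩ Nikolai ∩ Quinn ∩ Esperanza ∩ Ximena ∩ Mei: 11:00-12:15.
That's a single block of 75 minutes.

75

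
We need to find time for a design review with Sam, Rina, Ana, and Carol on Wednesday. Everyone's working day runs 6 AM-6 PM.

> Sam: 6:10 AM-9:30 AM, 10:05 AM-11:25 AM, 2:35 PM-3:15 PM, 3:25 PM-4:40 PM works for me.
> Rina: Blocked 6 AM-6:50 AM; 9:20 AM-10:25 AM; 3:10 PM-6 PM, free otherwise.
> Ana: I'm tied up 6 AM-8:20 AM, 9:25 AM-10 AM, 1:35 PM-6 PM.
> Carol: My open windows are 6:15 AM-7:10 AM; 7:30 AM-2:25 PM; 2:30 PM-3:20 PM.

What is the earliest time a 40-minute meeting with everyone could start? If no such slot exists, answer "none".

08:20

Sam free: 06:10-09:30, 10:05-11:25, 14:35-15:15, 15:25-16:40.
Rina free: 06:50-09:20, 10:25-15:10 (invert busy blocks within the working day).
Ana free: 08:20-09:25, 10:00-13:35 (invert busy blocks within the working day).
Carol free: 06:15-07:10, 07:30-14:25, 14:30-15:20.
Sam ∩ Rina: 06:50-09:20, 10:25-11:25, 14:35-15:10.
Sam ∩ Rina ∩ Ana: 08:20-09:20, 10:25-11:25.
Sam ∩ Rina ∩ Ana ∩ Carol: 08:20-09:20, 10:25-11:25.
The first common window of at least 40 minutes is 08:20-09:20, so the earliest start is 08:20.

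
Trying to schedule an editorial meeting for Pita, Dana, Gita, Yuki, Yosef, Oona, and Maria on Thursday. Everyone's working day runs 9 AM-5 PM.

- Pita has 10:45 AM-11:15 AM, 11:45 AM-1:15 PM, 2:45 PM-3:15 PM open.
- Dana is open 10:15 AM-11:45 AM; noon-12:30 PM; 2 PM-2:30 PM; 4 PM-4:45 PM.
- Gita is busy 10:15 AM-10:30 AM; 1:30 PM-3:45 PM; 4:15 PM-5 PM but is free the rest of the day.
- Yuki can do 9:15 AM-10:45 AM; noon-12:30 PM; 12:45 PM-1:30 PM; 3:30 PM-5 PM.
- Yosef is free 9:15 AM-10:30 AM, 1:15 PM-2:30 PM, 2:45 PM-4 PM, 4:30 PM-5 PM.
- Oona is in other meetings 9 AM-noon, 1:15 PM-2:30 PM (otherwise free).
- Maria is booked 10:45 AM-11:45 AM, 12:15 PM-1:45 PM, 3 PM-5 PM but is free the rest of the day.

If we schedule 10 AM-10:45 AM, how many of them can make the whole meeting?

Pita free: 10:45-11:15, 11:45-13:15, 14:45-15:15.
Dana free: 10:15-11:45, 12:00-12:30, 14:00-14:30, 16:00-16:45.
Gita free: 09:00-10:15, 10:30-13:30, 15:45-16:15 (invert busy blocks within the working day).
Yuki free: 09:15-10:45, 12:00-12:30, 12:45-13:30, 15:30-17:00.
Yosef free: 09:15-10:30, 13:15-14:30, 14:45-16:00, 16:30-17:00.
Oona free: 12:00-13:15, 14:30-17:00 (invert busy blocks within the working day).
Maria free: 09:00-10:45, 11:45-12:15, 13:45-15:00 (invert busy blocks within the working day).
Yuki and Maria can make the full 10:00-10:45 slot — that's 2.

2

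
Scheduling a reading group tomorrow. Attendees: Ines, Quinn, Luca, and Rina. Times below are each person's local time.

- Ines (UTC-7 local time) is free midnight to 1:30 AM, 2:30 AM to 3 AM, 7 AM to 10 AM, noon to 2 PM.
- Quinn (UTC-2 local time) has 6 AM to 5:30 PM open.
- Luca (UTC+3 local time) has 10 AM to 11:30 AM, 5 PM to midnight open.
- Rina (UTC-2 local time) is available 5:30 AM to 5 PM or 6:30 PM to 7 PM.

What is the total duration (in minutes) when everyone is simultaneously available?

Ines in UTC: 07:00-08:30, 09:30-10:00, 14:00-17:00, 19:00-21:00 (add 7h to convert from UTC-7).
Quinn in UTC: 08:00-19:30 (add 2h to convert from UTC-2).
Luca in UTC: 07:00-08:30, 14:00-21:00 (subtract 3h to convert from UTC+3).
Rina in UTC: 07:30-19:00, 20:30-21:00 (add 2h to convert from UTC-2).
Ines ∩ Quinn: 08:00-08:30, 09:30-10:00, 14:00-17:00, 19:00-19:30.
Ines ∩ Quinn ∩ Luca: 08:00-08:30, 14:00-17:00, 19:00-19:30.
Ines ∩ Quinn ∩ Luca ∩ Rina: 08:00-08:30, 14:00-17:00.
So the common availability across everyone is 08:00-08:30, 14:00-17:00.
Summing the common windows: 30 + 180 = 210 minutes.

210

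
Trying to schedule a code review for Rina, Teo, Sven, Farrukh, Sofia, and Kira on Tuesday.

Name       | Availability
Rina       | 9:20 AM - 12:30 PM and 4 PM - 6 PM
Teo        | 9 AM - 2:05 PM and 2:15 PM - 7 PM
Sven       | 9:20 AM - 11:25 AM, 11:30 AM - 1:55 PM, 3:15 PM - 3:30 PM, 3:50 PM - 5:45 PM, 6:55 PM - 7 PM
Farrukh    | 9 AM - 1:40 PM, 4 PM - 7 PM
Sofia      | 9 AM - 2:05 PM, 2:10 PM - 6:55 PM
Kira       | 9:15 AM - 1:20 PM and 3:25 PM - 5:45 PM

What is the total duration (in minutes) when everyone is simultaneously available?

Rina ∩ Teo: 09:20-12:30, 16:00-18:00.
Rina ∩ Teo ∩ Sven: 09:20-11:25, 11:30-12:30, 16:00-17:45.
Rina ∩ Teo ∩ Sven ∩ Farrukh: 09:20-11:25, 11:30-12:30, 16:00-17:45.
Rina ∩ Teo ∩ Sven ∩ Farrukh ∩ Sofia: 09:20-11:25, 11:30-12:30, 16:00-17:45.
Rina ∩ Teo ∩ Sven ∩ Farrukh ∩ Sofia ∩ Kira: 09:20-11:25, 11:30-12:30, 16:00-17:45.
Summing the common windows: 125 + 60 + 105 = 290 minutes.

290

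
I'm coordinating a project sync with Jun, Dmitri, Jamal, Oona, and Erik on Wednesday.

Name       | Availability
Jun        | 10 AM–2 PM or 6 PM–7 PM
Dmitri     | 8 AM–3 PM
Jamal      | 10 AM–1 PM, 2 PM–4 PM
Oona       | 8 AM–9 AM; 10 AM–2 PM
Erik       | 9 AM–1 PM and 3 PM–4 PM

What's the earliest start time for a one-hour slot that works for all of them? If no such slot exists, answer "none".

Jun ∩ Dmitri: 10:00-14:00.
Jun ∩ Dmitri ∩ Jamal: 10:00-13:00.
Jun ∩ Dmitri ∩ Jamal ∩ Oona: 10:00-13:00.
Jun ∩ Dmitri ∩ Jamal ∩ Oona ∩ Erik: 10:00-13:00.
The first common window of at least 60 minutes is 10:00-13:00, so the earliest start is 10:00.

10:00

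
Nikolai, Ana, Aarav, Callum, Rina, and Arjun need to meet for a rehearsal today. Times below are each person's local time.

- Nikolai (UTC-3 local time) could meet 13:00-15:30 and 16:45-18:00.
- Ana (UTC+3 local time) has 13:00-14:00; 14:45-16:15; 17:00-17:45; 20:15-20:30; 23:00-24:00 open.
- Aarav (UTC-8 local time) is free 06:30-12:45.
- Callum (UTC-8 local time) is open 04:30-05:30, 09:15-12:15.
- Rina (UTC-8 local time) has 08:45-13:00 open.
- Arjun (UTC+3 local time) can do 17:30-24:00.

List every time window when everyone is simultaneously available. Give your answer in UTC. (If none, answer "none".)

17:15-17:30, 20:00-20:15

Nikolai in UTC: 16:00-18:30, 19:45-21:00 (add 3h to convert from UTC-3).
Ana in UTC: 10:00-11:00, 11:45-13:15, 14:00-14:45, 17:15-17:30, 20:00-21:00 (subtract 3h to convert from UTC+3).
Aarav in UTC: 14:30-20:45 (add 8h to convert from UTC-8).
Callum in UTC: 12:30-13:30, 17:15-20:15 (add 8h to convert from UTC-8).
Rina in UTC: 16:45-21:00 (add 8h to convert from UTC-8).
Arjun in UTC: 14:30-21:00 (subtract 3h to convert from UTC+3).
Nikolai ∩ Ana: 17:15-17:30, 20:00-21:00.
Nikolai ∩ Ana ∩ Aarav: 17:15-17:30, 20:00-20:45.
Nikolai ∩ Ana ∩ Aarav ∩ Callum: 17:15-17:30, 20:00-20:15.
Nikolai ∩ Ana ∩ Aarav ∩ Callum ∩ Rina: 17:15-17:30, 20:00-20:15.
Nikolai ∩ Ana ∩ Aarav ∩ Callum ∩ Rina ∩ Arjun: 17:15-17:30, 20:00-20:15.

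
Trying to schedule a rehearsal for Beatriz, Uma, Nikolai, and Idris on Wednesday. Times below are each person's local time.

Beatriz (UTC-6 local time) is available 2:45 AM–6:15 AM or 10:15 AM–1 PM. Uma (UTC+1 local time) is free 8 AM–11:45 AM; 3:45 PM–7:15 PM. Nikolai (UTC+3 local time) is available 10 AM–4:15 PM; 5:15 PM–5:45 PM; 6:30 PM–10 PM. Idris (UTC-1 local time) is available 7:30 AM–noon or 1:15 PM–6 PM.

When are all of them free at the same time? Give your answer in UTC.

08:45-10:45, 16:15-18:15

Beatriz in UTC: 08:45-12:15, 16:15-19:00 (add 6h to convert from UTC-6).
Uma in UTC: 07:00-10:45, 14:45-18:15 (subtract 1h to convert from UTC+1).
Nikolai in UTC: 07:00-13:15, 14:15-14:45, 15:30-19:00 (subtract 3h to convert from UTC+3).
Idris in UTC: 08:30-13:00, 14:15-19:00 (add 1h to convert from UTC-1).
Beatriz ∩ Uma: 08:45-10:45, 16:15-18:15.
Beatriz ∩ Uma ∩ Nikolai: 08:45-10:45, 16:15-18:15.
Beatriz ∩ Uma ∩ Nikolai ∩ Idris: 08:45-10:45, 16:15-18:15.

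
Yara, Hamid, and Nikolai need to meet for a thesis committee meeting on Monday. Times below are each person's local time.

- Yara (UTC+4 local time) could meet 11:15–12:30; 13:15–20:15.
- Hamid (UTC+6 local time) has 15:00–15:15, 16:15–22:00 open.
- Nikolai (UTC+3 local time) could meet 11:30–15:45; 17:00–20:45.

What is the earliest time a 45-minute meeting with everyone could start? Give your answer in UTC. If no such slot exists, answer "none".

10:15

Yara in UTC: 07:15-08:30, 09:15-16:15 (subtract 4h to convert from UTC+4).
Hamid in UTC: 09:00-09:15, 10:15-16:00 (subtract 6h to convert from UTC+6).
Nikolai in UTC: 08:30-12:45, 14:00-17:45 (subtract 3h to convert from UTC+3).
Yara ∩ Hamid: 10:15-16:00.
Yara ∩ Hamid ∩ Nikolai: 10:15-12:45, 14:00-16:00.
The first common window of at least 45 minutes is 10:15-12:45, so the earliest start is 10:15.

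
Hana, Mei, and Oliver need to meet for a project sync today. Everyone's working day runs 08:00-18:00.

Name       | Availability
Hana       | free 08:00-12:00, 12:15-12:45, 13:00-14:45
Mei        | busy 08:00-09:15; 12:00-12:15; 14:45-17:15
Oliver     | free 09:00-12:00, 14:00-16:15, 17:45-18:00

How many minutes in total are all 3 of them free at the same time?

Hana free: 08:00-12:00, 12:15-12:45, 13:00-14:45.
Mei free: 09:15-12:00, 12:15-14:45, 17:15-18:00 (invert busy blocks within the working day).
Oliver free: 09:00-12:00, 14:00-16:15, 17:45-18:00.
Hana ∩ Mei: 09:15-12:00, 12:15-12:45, 13:00-14:45.
Hana ∩ Mei ∩ Oliver: 09:15-12:00, 14:00-14:45.
Summing the common windows: 165 + 45 = 210 minutes.

210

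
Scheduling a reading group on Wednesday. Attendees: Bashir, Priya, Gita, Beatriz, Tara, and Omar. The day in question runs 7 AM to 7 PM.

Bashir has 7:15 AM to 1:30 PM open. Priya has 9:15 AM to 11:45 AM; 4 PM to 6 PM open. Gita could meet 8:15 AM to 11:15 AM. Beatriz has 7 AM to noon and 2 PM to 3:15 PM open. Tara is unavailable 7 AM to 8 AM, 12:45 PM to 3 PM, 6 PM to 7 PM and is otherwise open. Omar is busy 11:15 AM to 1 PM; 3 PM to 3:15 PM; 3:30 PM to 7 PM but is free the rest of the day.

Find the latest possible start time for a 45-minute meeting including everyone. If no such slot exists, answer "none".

10:30

Bashir free: 07:15-13:30.
Priya free: 09:15-11:45, 16:00-18:00.
Gita free: 08:15-11:15.
Beatriz free: 07:00-12:00, 14:00-15:15.
Tara free: 08:00-12:45, 15:00-18:00 (invert busy blocks within the working day).
Omar free: 07:00-11:15, 13:00-15:00, 15:15-15:30 (invert busy blocks within the working day).
Bashir ∩ Priya: 09:15-11:45.
Bashir ∩ Priya ∩ Gita: 09:15-11:15.
Bashir ∩ Priya ∩ Gita ∩ Beatriz: 09:15-11:15.
Bashir ∩ Priya ∩ Gita ∩ Beatriz ∩ Tara: 09:15-11:15.
Bashir ∩ Priya ∩ Gita ∩ Beatriz ∩ Tara ∩ Omar: 09:15-11:15.
The last common window of at least 45 minutes is 09:15-11:15; a 45-minute meeting can start as late as 10:30 and still end by 11:15.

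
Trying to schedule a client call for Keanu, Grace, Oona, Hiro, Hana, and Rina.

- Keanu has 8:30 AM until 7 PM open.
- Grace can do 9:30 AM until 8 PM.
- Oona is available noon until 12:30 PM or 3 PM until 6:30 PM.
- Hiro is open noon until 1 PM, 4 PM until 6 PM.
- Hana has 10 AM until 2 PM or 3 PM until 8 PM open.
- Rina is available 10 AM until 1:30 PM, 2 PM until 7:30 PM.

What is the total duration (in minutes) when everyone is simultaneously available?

150

Keanu ∩ Grace: 09:30-19:00.
Keanu ∩ Grace ∩ Oona: 12:00-12:30, 15:00-18:30.
Keanu ∩ Grace ∩ Oona ∩ Hiro: 12:00-12:30, 16:00-18:00.
Keanu ∩ Grace ∩ Oona ∩ Hiro ∩ Hana: 12:00-12:30, 16:00-18:00.
Keanu ∩ Grace ∩ Oona ∩ Hiro ∩ Hana ∩ Rina: 12:00-12:30, 16:00-18:00.
Those are the intersection windows.
Summing the common windows: 30 + 120 = 150 minutes.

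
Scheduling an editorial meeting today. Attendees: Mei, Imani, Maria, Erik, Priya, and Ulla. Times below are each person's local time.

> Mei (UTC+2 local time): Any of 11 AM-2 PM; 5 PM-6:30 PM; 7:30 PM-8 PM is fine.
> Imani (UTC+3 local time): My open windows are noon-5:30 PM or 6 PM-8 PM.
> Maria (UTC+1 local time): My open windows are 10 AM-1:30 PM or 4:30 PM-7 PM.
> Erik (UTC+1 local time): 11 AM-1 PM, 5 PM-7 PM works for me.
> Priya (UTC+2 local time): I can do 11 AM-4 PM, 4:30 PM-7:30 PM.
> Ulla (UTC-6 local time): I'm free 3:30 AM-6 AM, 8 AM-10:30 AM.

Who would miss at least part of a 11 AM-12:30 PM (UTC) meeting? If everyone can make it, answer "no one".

Erik, Mei, Ulla

Mei in UTC: 09:00-12:00, 15:00-16:30, 17:30-18:00 (subtract 2h to convert from UTC+2).
Imani in UTC: 09:00-14:30, 15:00-17:00 (subtract 3h to convert from UTC+3).
Maria in UTC: 09:00-12:30, 15:30-18:00 (subtract 1h to convert from UTC+1).
Erik in UTC: 10:00-12:00, 16:00-18:00 (subtract 1h to convert from UTC+1).
Priya in UTC: 09:00-14:00, 14:30-17:30 (subtract 2h to convert from UTC+2).
Ulla in UTC: 09:30-12:00, 14:00-16:30 (add 6h to convert from UTC-6).
Mei: not fully free for 11:00-12:30. Imani: free for 11:00-12:30. Maria: free for 11:00-12:30. Erik: not fully free for 11:00-12:30. Priya: free for 11:00-12:30. Ulla: not fully free for 11:00-12:30.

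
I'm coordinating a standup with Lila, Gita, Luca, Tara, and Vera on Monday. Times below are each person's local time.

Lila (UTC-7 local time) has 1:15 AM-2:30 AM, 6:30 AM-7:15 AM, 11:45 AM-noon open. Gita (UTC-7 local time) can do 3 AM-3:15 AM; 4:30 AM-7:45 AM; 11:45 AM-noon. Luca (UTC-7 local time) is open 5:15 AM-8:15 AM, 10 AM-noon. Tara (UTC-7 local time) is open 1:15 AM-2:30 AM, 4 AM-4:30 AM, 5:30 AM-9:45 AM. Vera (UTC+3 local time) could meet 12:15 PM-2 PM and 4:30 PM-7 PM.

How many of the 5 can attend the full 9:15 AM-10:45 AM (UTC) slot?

1

Lila in UTC: 08:15-09:30, 13:30-14:15, 18:45-19:00 (add 7h to convert from UTC-7).
Gita in UTC: 10:00-10:15, 11:30-14:45, 18:45-19:00 (add 7h to convert from UTC-7).
Luca in UTC: 12:15-15:15, 17:00-19:00 (add 7h to convert from UTC-7).
Tara in UTC: 08:15-09:30, 11:00-11:30, 12:30-16:45 (add 7h to convert from UTC-7).
Vera in UTC: 09:15-11:00, 13:30-16:00 (subtract 3h to convert from UTC+3).
Vera can make the full 09:15-10:45 slot — that's 1.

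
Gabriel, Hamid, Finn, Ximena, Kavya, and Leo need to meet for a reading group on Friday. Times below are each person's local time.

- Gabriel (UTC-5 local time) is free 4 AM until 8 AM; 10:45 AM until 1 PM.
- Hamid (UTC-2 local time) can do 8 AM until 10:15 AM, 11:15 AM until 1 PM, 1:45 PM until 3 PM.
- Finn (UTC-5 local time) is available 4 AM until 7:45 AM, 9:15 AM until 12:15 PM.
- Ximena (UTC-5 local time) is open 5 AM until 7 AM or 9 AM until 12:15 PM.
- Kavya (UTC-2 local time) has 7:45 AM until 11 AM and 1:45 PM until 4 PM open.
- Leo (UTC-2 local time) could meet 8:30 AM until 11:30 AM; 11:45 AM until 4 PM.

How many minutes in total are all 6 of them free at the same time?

Gabriel in UTC: 09:00-13:00, 15:45-18:00 (add 5h to convert from UTC-5).
Hamid in UTC: 10:00-12:15, 13:15-15:00, 15:45-17:00 (add 2h to convert from UTC-2).
Finn in UTC: 09:00-12:45, 14:15-17:15 (add 5h to convert from UTC-5).
Ximena in UTC: 10:00-12:00, 14:00-17:15 (add 5h to convert from UTC-5).
Kavya in UTC: 09:45-13:00, 15:45-18:00 (add 2h to convert from UTC-2).
Leo in UTC: 10:30-13:30, 13:45-18:00 (add 2h to convert from UTC-2).
Gabriel ∩ Hamid: 10:00-12:15, 15:45-17:00.
Gabriel ∩ Hamid ∩ Finn: 10:00-12:15, 15:45-17:00.
Gabriel ∩ Hamid ∩ Finn ∩ Ximena: 10:00-12:00, 15:45-17:00.
Gabriel ∩ Hamid ∩ Finn ∩ Ximena ∩ Kavya: 10:00-12:00, 15:45-17:00.
Gabriel ∩ Hamid ∩ Finn ∩ Ximena ∩ Kavya ∩ Leo: 10:30-12:00, 15:45-17:00.
Summing the common windows: 90 + 75 = 165 minutes.

165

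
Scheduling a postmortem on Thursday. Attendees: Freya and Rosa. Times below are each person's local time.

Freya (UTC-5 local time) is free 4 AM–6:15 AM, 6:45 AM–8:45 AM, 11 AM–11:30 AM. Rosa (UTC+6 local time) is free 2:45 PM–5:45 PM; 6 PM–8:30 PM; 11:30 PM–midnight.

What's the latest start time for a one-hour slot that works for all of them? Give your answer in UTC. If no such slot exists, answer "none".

Freya in UTC: 09:00-11:15, 11:45-13:45, 16:00-16:30 (add 5h to convert from UTC-5).
Rosa in UTC: 08:45-11:45, 12:00-14:30, 17:30-18:00 (subtract 6h to convert from UTC+6).
Freya ∩ Rosa: 09:00-11:15, 12:00-13:45.
Those are the intersection windows.
The last common window of at least 60 minutes is 12:00-13:45; a 60-minute meeting can start as late as 12:45 and still end by 13:45.

12:45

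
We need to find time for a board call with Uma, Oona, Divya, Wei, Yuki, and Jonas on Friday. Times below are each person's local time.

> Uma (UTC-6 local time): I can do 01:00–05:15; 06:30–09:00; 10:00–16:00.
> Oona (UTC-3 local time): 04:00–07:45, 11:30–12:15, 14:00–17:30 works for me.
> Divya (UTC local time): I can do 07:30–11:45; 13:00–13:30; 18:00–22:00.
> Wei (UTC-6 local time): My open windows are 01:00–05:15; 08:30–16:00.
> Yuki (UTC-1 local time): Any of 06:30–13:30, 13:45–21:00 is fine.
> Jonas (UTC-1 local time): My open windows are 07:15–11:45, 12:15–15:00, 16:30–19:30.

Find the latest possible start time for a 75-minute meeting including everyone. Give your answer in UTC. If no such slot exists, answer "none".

19:15

Uma in UTC: 07:00-11:15, 12:30-15:00, 16:00-22:00 (add 6h to convert from UTC-6).
Oona in UTC: 07:00-10:45, 14:30-15:15, 17:00-20:30 (add 3h to convert from UTC-3).
Divya in UTC: 07:30-11:45, 13:00-13:30, 18:00-22:00.
Wei in UTC: 07:00-11:15, 14:30-22:00 (add 6h to convert from UTC-6).
Yuki in UTC: 07:30-14:30, 14:45-22:00 (add 1h to convert from UTC-1).
Jonas in UTC: 08:15-12:45, 13:15-16:00, 17:30-20:30 (add 1h to convert from UTC-1).
Uma ∩ Oona: 07:00-10:45, 14:30-15:00, 17:00-20:30.
Uma ∩ Oona ∩ Divya: 07:30-10:45, 18:00-20:30.
Uma ∩ Oona ∩ Divya ∩ Wei: 07:30-10:45, 18:00-20:30.
Uma ∩ Oona ∩ Divya ∩ Wei ∩ Yuki: 07:30-10:45, 18:00-20:30.
Uma ∩ Oona ∩ Divya ∩ Wei ∩ Yuki ∩ Jonas: 08:15-10:45, 18:00-20:30.
The last common window of at least 75 minutes is 18:00-20:30; a 75-minute meeting can start as late as 19:15 and still end by 20:30.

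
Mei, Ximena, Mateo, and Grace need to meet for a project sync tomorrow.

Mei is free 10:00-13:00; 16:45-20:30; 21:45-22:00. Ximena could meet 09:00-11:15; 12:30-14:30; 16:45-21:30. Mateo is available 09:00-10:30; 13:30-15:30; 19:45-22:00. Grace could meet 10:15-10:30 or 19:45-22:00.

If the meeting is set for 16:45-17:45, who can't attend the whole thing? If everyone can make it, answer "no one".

Grace, Mateo

Mei: free for 16:45-17:45. Ximena: free for 16:45-17:45. Mateo: not fully free for 16:45-17:45. Grace: not fully free for 16:45-17:45.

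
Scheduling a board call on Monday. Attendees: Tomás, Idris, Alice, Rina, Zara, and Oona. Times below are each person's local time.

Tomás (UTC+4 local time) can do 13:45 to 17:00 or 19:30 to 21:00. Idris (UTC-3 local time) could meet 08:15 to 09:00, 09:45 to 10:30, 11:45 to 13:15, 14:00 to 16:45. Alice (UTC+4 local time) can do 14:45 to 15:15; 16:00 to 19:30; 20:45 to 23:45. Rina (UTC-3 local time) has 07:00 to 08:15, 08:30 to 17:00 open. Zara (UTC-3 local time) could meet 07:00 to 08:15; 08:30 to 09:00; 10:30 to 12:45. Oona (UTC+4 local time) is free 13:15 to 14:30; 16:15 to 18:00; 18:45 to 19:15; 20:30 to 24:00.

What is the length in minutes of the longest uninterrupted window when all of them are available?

Tomás in UTC: 09:45-13:00, 15:30-17:00 (subtract 4h to convert from UTC+4).
Idris in UTC: 11:15-12:00, 12:45-13:30, 14:45-16:15, 17:00-19:45 (add 3h to convert from UTC-3).
Alice in UTC: 10:45-11:15, 12:00-15:30, 16:45-19:45 (subtract 4h to convert from UTC+4).
Rina in UTC: 10:00-11:15, 11:30-20:00 (add 3h to convert from UTC-3).
Zara in UTC: 10:00-11:15, 11:30-12:00, 13:30-15:45 (add 3h to convert from UTC-3).
Oona in UTC: 09:15-10:30, 12:15-14:00, 14:45-15:15, 16:30-20:00 (subtract 4h to convert from UTC+4).
Tomás ∩ Idris: 11:15-12:00, 12:45-13:00, 15:30-16:15.
Tomás ∩ Idris ∩ Alice: 12:45-13:00.
Tomás ∩ Idris ∩ Alice ∩ Rina: 12:45-13:00.
Tomás ∩ Idris ∩ Alice ∩ Rina ∩ Zara: ∅.
Tomás ∩ Idris ∩ Alice ∩ Rina ∩ Zara ∩ Oona: ∅.
There is no time when everyone is free.
No common window exists, so the longest block is 0 minutes.

0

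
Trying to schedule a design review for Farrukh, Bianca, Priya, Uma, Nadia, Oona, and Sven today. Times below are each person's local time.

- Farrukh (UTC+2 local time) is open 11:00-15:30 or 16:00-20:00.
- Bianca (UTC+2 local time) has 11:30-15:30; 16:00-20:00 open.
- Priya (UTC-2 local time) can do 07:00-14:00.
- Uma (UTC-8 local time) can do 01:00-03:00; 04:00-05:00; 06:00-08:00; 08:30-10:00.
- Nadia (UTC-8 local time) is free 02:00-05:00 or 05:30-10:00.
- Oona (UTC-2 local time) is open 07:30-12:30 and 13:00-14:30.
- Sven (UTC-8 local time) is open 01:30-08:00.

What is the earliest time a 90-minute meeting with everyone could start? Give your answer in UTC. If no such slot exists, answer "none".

none

Farrukh in UTC: 09:00-13:30, 14:00-18:00 (subtract 2h to convert from UTC+2).
Bianca in UTC: 09:30-13:30, 14:00-18:00 (subtract 2h to convert from UTC+2).
Priya in UTC: 09:00-16:00 (add 2h to convert from UTC-2).
Uma in UTC: 09:00-11:00, 12:00-13:00, 14:00-16:00, 16:30-18:00 (add 8h to convert from UTC-8).
Nadia in UTC: 10:00-13:00, 13:30-18:00 (add 8h to convert from UTC-8).
Oona in UTC: 09:30-14:30, 15:00-16:30 (add 2h to convert from UTC-2).
Sven in UTC: 09:30-16:00 (add 8h to convert from UTC-8).
Farrukh ∩ Bianca: 09:30-13:30, 14:00-18:00.
Farrukh ∩ Bianca ∩ Priya: 09:30-13:30, 14:00-16:00.
Farrukh ∩ Bianca ∩ Priya ∩ Uma: 09:30-11:00, 12:00-13:00, 14:00-16:00.
Farrukh ∩ Bianca ∩ Priya ∩ Uma ∩ Nadia: 10:00-11:00, 12:00-13:00, 14:00-16:00.
Farrukh ∩ Bianca ∩ Priya ∩ Uma ∩ Nadia ∩ Oona: 10:00-11:00, 12:00-13:00, 14:00-14:30, 15:00-16:00.
Farrukh ∩ Bianca ∩ Priya ∩ Uma ∩ Nadia ∩ Oona ∩ Sven: 10:00-11:00, 12:00-13:00, 14:00-14:30, 15:00-16:00.
No common window is at least 90 minutes long.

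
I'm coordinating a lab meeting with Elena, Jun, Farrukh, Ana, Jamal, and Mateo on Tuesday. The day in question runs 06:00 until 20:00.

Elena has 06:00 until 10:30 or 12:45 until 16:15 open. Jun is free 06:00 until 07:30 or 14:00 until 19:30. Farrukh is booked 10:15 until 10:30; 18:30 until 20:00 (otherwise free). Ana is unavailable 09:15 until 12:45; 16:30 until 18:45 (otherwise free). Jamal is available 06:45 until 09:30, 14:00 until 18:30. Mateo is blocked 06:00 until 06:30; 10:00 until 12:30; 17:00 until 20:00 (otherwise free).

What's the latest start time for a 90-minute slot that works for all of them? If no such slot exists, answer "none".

14:45

Elena free: 06:00-10:30, 12:45-16:15.
Jun free: 06:00-07:30, 14:00-19:30.
Farrukh free: 06:00-10:15, 10:30-18:30 (invert busy blocks within the working day).
Ana free: 06:00-09:15, 12:45-16:30, 18:45-20:00 (invert busy blocks within the working day).
Jamal free: 06:45-09:30, 14:00-18:30.
Mateo free: 06:30-10:00, 12:30-17:00 (invert busy blocks within the working day).
Elena ∩ Jun: 06:00-07:30, 14:00-16:15.
Elena ∩ Jun ∩ Farrukh: 06:00-07:30, 14:00-16:15.
Elena ∩ Jun ∩ Farrukh ∩ Ana: 06:00-07:30, 14:00-16:15.
Elena ∩ Jun ∩ Farrukh ∩ Ana ∩ Jamal: 06:45-07:30, 14:00-16:15.
Elena ∩ Jun ∩ Farrukh ∩ Ana ∩ Jamal ∩ Mateo: 06:45-07:30, 14:00-16:15.
The last common window of at least 90 minutes is 14:00-16:15; a 90-minute meeting can start as late as 14:45 and still end by 16:15.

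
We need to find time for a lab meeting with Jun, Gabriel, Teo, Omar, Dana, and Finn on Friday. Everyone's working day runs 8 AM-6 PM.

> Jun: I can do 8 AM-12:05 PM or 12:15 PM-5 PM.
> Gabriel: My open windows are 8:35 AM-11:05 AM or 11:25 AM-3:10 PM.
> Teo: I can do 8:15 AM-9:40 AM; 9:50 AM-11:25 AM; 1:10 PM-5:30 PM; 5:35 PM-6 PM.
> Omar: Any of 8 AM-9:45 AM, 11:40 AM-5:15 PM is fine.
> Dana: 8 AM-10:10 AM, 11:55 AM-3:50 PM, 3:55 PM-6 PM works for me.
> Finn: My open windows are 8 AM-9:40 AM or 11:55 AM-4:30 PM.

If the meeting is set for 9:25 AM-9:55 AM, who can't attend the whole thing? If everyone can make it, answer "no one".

Finn, Omar, Teo

Jun: free for 09:25-09:55. Gabriel: free for 09:25-09:55. Teo: not fully free for 09:25-09:55. Omar: not fully free for 09:25-09:55. Dana: free for 09:25-09:55. Finn: not fully free for 09:25-09:55.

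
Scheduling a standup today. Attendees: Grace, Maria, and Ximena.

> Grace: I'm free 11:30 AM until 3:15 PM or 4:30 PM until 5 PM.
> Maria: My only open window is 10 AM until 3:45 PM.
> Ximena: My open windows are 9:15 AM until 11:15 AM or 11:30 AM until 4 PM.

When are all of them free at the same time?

Grace ∩ Maria: 11:30-15:15.
Grace ∩ Maria ∩ Ximena: 11:30-15:15.

11:30-15:15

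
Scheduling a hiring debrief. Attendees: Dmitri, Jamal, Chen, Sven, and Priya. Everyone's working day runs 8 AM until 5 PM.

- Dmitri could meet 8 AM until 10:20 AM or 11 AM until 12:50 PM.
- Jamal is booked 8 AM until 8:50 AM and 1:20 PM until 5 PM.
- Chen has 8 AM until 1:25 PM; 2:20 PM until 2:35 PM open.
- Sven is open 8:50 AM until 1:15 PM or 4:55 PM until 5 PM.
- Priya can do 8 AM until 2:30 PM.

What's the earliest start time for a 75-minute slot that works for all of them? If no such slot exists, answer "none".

08:50

Dmitri free: 08:00-10:20, 11:00-12:50.
Jamal free: 08:50-13:20 (invert busy blocks within the working day).
Chen free: 08:00-13:25, 14:20-14:35.
Sven free: 08:50-13:15, 16:55-17:00.
Priya free: 08:00-14:30.
Dmitri ∩ Jamal: 08:50-10:20, 11:00-12:50.
Dmitri ∩ Jamal ∩ Chen: 08:50-10:20, 11:00-12:50.
Dmitri ∩ Jamal ∩ Chen ∩ Sven: 08:50-10:20, 11:00-12:50.
Dmitri ∩ Jamal ∩ Chen ∩ Sven ∩ Priya: 08:50-10:20, 11:00-12:50.
So the common availability across everyone is 08:50-10:20, 11:00-12:50.
The first common window of at least 75 minutes is 08:50-10:20, so the earliest start is 08:50.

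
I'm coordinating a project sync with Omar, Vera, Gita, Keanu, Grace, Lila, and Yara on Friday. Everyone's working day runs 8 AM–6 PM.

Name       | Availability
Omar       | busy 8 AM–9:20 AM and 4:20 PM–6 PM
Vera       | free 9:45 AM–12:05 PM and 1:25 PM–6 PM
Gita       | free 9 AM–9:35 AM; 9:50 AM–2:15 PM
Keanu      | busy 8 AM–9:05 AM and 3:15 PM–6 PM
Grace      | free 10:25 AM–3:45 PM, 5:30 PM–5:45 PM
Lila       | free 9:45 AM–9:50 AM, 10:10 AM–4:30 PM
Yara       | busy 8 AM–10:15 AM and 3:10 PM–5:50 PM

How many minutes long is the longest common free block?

Omar free: 09:20-16:20 (invert busy blocks within the working day).
Vera free: 09:45-12:05, 13:25-18:00.
Gita free: 09:00-09:35, 09:50-14:15.
Keanu free: 09:05-15:15 (invert busy blocks within the working day).
Grace free: 10:25-15:45, 17:30-17:45.
Lila free: 09:45-09:50, 10:10-16:30.
Yara free: 10:15-15:10, 17:50-18:00 (invert busy blocks within the working day).
Omar ∩ Vera: 09:45-12:05, 13:25-16:20.
Omar ∩ Vera ∩ Gita: 09:50-12:05, 13:25-14:15.
Omar ∩ Vera ∩ Gita ∩ Keanu: 09:50-12:05, 13:25-14:15.
Omar ∩ Vera ∩ Gita ∩ Keanu ∩ Grace: 10:25-12:05, 13:25-14:15.
Omar ∩ Vera ∩ Gita ∩ Keanu ∩ Grace ∩ Lila: 10:25-12:05, 13:25-14:15.
Omar ∩ Vera ∩ Gita ∩ Keanu ∩ Grace ∩ Lila ∩ Yara: 10:25-12:05, 13:25-14:15.
The longest is 10:25-12:05 at 100 minutes.

100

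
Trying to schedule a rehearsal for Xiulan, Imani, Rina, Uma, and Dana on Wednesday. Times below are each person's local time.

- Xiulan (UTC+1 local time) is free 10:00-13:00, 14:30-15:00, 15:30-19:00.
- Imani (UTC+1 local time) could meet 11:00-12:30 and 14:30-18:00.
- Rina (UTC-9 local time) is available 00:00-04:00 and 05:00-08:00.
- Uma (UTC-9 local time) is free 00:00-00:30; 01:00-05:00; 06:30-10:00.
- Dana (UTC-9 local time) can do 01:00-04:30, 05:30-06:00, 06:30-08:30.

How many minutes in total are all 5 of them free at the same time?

Xiulan in UTC: 09:00-12:00, 13:30-14:00, 14:30-18:00 (subtract 1h to convert from UTC+1).
Imani in UTC: 10:00-11:30, 13:30-17:00 (subtract 1h to convert from UTC+1).
Rina in UTC: 09:00-13:00, 14:00-17:00 (add 9h to convert from UTC-9).
Uma in UTC: 09:00-09:30, 10:00-14:00, 15:30-19:00 (add 9h to convert from UTC-9).
Dana in UTC: 10:00-13:30, 14:30-15:00, 15:30-17:30 (add 9h to convert from UTC-9).
Xiulan ∩ Imani: 10:00-11:30, 13:30-14:00, 14:30-17:00.
Xiulan ∩ Imani ∩ Rina: 10:00-11:30, 14:30-17:00.
Xiulan ∩ Imani ∩ Rina ∩ Uma: 10:00-11:30, 15:30-17:00.
Xiulan ∩ Imani ∩ Rina ∩ Uma ∩ Dana: 10:00-11:30, 15:30-17:00.
So the common availability across everyone is 10:00-11:30, 15:30-17:00.
Summing the common windows: 90 + 90 = 180 minutes.

180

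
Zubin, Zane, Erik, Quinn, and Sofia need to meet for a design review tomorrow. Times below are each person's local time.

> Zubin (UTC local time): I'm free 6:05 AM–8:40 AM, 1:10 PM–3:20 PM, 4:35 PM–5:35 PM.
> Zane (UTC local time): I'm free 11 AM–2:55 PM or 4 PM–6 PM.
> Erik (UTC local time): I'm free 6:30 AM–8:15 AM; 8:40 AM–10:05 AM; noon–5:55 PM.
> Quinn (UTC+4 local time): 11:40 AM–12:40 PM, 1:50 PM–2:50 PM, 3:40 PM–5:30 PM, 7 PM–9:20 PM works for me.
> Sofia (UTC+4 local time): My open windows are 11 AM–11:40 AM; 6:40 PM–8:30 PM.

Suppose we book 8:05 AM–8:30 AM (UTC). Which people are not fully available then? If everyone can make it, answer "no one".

Zubin in UTC: 06:05-08:40, 13:10-15:20, 16:35-17:35.
Zane in UTC: 11:00-14:55, 16:00-18:00.
Erik in UTC: 06:30-08:15, 08:40-10:05, 12:00-17:55.
Quinn in UTC: 07:40-08:40, 09:50-10:50, 11:40-13:30, 15:00-17:20 (subtract 4h to convert from UTC+4).
Sofia in UTC: 07:00-07:40, 14:40-16:30 (subtract 4h to convert from UTC+4).
Zubin: free for 08:05-08:30. Zane: not fully free for 08:05-08:30. Erik: not fully free for 08:05-08:30. Quinn: free for 08:05-08:30. Sofia: not fully free for 08:05-08:30.

Erik, Sofia, Zane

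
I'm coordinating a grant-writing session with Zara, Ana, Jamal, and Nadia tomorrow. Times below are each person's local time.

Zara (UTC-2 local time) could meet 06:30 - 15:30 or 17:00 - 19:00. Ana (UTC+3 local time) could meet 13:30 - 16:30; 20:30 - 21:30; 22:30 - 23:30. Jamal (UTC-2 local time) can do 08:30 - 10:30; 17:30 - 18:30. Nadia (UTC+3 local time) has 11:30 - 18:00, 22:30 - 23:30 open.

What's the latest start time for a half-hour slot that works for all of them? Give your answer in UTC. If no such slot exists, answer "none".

20:00

Zara in UTC: 08:30-17:30, 19:00-21:00 (add 2h to convert from UTC-2).
Ana in UTC: 10:30-13:30, 17:30-18:30, 19:30-20:30 (subtract 3h to convert from UTC+3).
Jamal in UTC: 10:30-12:30, 19:30-20:30 (add 2h to convert from UTC-2).
Nadia in UTC: 08:30-15:00, 19:30-20:30 (subtract 3h to convert from UTC+3).
Zara ∩ Ana: 10:30-13:30, 19:30-20:30.
Zara ∩ Ana ∩ Jamal: 10:30-12:30, 19:30-20:30.
Zara ∩ Ana ∩ Jamal ∩ Nadia: 10:30-12:30, 19:30-20:30.
So the common availability across everyone is 10:30-12:30, 19:30-20:30.
The last common window of at least 30 minutes is 19:30-20:30; a 30-minute meeting can start as late as 20:00 and still end by 20:30.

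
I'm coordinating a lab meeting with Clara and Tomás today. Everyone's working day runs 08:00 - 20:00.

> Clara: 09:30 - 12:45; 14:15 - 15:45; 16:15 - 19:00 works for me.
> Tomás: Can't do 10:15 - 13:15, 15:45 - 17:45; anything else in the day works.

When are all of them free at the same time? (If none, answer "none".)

Clara free: 09:30-12:45, 14:15-15:45, 16:15-19:00.
Tomás free: 08:00-10:15, 13:15-15:45, 17:45-20:00 (invert busy blocks within the working day).
Clara ∩ Tomás: 09:30-10:15, 14:15-15:45, 17:45-19:00.
So the common availability across everyone is 09:30-10:15, 14:15-15:45, 17:45-19:00.

09:30-10:15, 14:15-15:45, 17:45-19:00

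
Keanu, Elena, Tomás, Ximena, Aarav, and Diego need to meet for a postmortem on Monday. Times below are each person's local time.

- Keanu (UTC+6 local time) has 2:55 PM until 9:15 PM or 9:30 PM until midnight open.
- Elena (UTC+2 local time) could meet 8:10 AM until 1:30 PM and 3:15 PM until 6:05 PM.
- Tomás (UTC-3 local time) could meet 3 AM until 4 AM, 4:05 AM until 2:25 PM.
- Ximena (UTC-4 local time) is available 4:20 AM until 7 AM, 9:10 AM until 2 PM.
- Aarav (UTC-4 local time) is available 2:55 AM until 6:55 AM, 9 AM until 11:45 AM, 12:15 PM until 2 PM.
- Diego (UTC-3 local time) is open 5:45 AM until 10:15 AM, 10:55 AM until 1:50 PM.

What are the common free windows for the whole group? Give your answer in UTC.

08:55-10:55, 13:55-15:15, 15:30-15:45

Keanu in UTC: 08:55-15:15, 15:30-18:00 (subtract 6h to convert from UTC+6).
Elena in UTC: 06:10-11:30, 13:15-16:05 (subtract 2h to convert from UTC+2).
Tomás in UTC: 06:00-07:00, 07:05-17:25 (add 3h to convert from UTC-3).
Ximena in UTC: 08:20-11:00, 13:10-18:00 (add 4h to convert from UTC-4).
Aarav in UTC: 06:55-10:55, 13:00-15:45, 16:15-18:00 (add 4h to convert from UTC-4).
Diego in UTC: 08:45-13:15, 13:55-16:50 (add 3h to convert from UTC-3).
Keanu ∩ Elena: 08:55-11:30, 13:15-15:15, 15:30-16:05.
Keanu ∩ Elena ∩ Tomás: 08:55-11:30, 13:15-15:15, 15:30-16:05.
Keanu ∩ Elena ∩ Tomás ∩ Ximena: 08:55-11:00, 13:15-15:15, 15:30-16:05.
Keanu ∩ Elena ∩ Tomás ∩ Ximena ∩ Aarav: 08:55-10:55, 13:15-15:15, 15:30-15:45.
Keanu ∩ Elena ∩ Tomás ∩ Ximena ∩ Aarav ∩ Diego: 08:55-10:55, 13:55-15:15, 15:30-15:45.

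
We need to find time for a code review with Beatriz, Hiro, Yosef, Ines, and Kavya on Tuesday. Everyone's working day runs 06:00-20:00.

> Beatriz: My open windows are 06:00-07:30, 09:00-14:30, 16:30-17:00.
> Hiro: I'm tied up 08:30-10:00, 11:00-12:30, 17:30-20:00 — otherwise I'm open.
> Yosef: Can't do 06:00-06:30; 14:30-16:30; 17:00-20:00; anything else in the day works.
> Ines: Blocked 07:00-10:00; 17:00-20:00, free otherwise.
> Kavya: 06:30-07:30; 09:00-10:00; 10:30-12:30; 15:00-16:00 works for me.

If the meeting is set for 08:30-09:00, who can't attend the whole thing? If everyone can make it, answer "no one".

Beatriz, Hiro, Ines, Kavya

Beatriz free: 06:00-07:30, 09:00-14:30, 16:30-17:00.
Hiro free: 06:00-08:30, 10:00-11:00, 12:30-17:30 (invert busy blocks within the working day).
Yosef free: 06:30-14:30, 16:30-17:00 (invert busy blocks within the working day).
Ines free: 06:00-07:00, 10:00-17:00 (invert busy blocks within the working day).
Kavya free: 06:30-07:30, 09:00-10:00, 10:30-12:30, 15:00-16:00.
Beatriz: not fully free for 08:30-09:00. Hiro: not fully free for 08:30-09:00. Yosef: free for 08:30-09:00. Ines: not fully free for 08:30-09:00. Kavya: not fully free for 08:30-09:00.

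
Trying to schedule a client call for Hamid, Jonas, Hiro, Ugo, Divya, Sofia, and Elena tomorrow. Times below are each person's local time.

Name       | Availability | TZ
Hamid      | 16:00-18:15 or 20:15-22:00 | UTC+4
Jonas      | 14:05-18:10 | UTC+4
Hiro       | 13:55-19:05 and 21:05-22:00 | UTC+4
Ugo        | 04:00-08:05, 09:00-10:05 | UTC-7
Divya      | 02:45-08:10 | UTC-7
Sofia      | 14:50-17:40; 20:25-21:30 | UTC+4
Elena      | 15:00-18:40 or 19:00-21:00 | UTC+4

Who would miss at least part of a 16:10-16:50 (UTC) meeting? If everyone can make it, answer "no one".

Hamid in UTC: 12:00-14:15, 16:15-18:00 (subtract 4h to convert from UTC+4).
Jonas in UTC: 10:05-14:10 (subtract 4h to convert from UTC+4).
Hiro in UTC: 09:55-15:05, 17:05-18:00 (subtract 4h to convert from UTC+4).
Ugo in UTC: 11:00-15:05, 16:00-17:05 (add 7h to convert from UTC-7).
Divya in UTC: 09:45-15:10 (add 7h to convert from UTC-7).
Sofia in UTC: 10:50-13:40, 16:25-17:30 (subtract 4h to convert from UTC+4).
Elena in UTC: 11:00-14:40, 15:00-17:00 (subtract 4h to convert from UTC+4).
Hamid: not fully free for 16:10-16:50. Jonas: not fully free for 16:10-16:50. Hiro: not fully free for 16:10-16:50. Ugo: free for 16:10-16:50. Divya: not fully free for 16:10-16:50. Sofia: not fully free for 16:10-16:50. Elena: free for 16:10-16:50.

Divya, Hamid, Hiro, Jonas, Sofia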